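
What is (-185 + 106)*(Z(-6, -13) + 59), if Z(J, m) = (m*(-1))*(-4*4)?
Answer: 11771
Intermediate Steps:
Z(J, m) = 16*m (Z(J, m) = -m*(-16) = 16*m)
(-185 + 106)*(Z(-6, -13) + 59) = (-185 + 106)*(16*(-13) + 59) = -79*(-208 + 59) = -79*(-149) = 11771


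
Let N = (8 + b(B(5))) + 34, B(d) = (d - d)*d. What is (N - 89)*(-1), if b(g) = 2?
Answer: 45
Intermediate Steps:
B(d) = 0 (B(d) = 0*d = 0)
N = 44 (N = (8 + 2) + 34 = 10 + 34 = 44)
(N - 89)*(-1) = (44 - 89)*(-1) = -45*(-1) = 45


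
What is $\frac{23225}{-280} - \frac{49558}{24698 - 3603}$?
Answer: $- \frac{100761523}{1181320} \approx -85.296$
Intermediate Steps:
$\frac{23225}{-280} - \frac{49558}{24698 - 3603} = 23225 \left(- \frac{1}{280}\right) - \frac{49558}{24698 - 3603} = - \frac{4645}{56} - \frac{49558}{21095} = - \frac{100761523}{1181320}$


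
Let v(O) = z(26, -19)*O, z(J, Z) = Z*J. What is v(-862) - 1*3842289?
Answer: -3416461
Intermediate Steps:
z(J, Z) = J*Z
v(O) = -494*O (v(O) = (26*(-19))*O = -494*O)
v(-862) - 1*3842289 = -494*(-862) - 1*3842289 = 425828 - 3842289 = -3416461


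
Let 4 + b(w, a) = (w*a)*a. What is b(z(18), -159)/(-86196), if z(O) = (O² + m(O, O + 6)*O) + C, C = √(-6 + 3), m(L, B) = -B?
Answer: 682588/21549 - 8427*I*√3/28732 ≈ 31.676 - 0.50801*I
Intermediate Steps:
C = I*√3 (C = √(-3) = I*√3 ≈ 1.732*I)
z(O) = O² + I*√3 + O*(-6 - O) (z(O) = (O² + (-(O + 6))*O) + I*√3 = (O² + (-(6 + O))*O) + I*√3 = (O² + (-6 - O)*O) + I*√3 = (O² + O*(-6 - O)) + I*√3 = O² + I*√3 + O*(-6 - O))
b(w, a) = -4 + w*a² (b(w, a) = -4 + (w*a)*a = -4 + (a*w)*a = -4 + w*a²)
b(z(18), -159)/(-86196) = (-4 + (-6*18 + I*√3)*(-159)²)/(-86196) = (-4 + (-108 + I*√3)*25281)*(-1/86196) = (-4 + (-2730348 + 25281*I*√3))*(-1/86196) = (-2730352 + 25281*I*√3)*(-1/86196) = 682588/21549 - 8427*I*√3/28732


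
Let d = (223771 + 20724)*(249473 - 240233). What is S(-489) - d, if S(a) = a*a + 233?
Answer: -2258894446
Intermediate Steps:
d = 2259133800 (d = 244495*9240 = 2259133800)
S(a) = 233 + a**2 (S(a) = a**2 + 233 = 233 + a**2)
S(-489) - d = (233 + (-489)**2) - 1*2259133800 = (233 + 239121) - 2259133800 = 239354 - 2259133800 = -2258894446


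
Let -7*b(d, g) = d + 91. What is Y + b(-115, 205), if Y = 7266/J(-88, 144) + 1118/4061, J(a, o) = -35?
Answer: -28980776/142135 ≈ -203.90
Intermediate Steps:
b(d, g) = -13 - d/7 (b(d, g) = -(d + 91)/7 = -(91 + d)/7 = -13 - d/7)
Y = -4209728/20305 (Y = 7266/(-35) + 1118/4061 = 7266*(-1/35) + 1118*(1/4061) = -1038/5 + 1118/4061 = -4209728/20305 ≈ -207.32)
Y + b(-115, 205) = -4209728/20305 + (-13 - ⅐*(-115)) = -4209728/20305 + (-13 + 115/7) = -4209728/20305 + 24/7 = -28980776/142135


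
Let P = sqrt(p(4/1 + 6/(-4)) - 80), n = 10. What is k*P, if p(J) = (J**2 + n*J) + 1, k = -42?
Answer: -21*I*sqrt(191) ≈ -290.23*I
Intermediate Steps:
p(J) = 1 + J**2 + 10*J (p(J) = (J**2 + 10*J) + 1 = 1 + J**2 + 10*J)
P = I*sqrt(191)/2 (P = sqrt((1 + (4/1 + 6/(-4))**2 + 10*(4/1 + 6/(-4))) - 80) = sqrt((1 + (4*1 + 6*(-1/4))**2 + 10*(4*1 + 6*(-1/4))) - 80) = sqrt((1 + (4 - 3/2)**2 + 10*(4 - 3/2)) - 80) = sqrt((1 + (5/2)**2 + 10*(5/2)) - 80) = sqrt((1 + 25/4 + 25) - 80) = sqrt(129/4 - 80) = sqrt(-191/4) = I*sqrt(191)/2 ≈ 6.9101*I)
k*P = -21*I*sqrt(191)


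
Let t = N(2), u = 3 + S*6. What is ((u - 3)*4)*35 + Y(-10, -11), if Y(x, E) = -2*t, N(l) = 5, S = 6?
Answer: 5030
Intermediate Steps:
u = 39 (u = 3 + 6*6 = 3 + 36 = 39)
t = 5
Y(x, E) = -10 (Y(x, E) = -2*5 = -10)
((u - 3)*4)*35 + Y(-10, -11) = ((39 - 3)*4)*35 - 10 = (36*4)*35 - 10 = 144*35 - 10 = 5040 - 10 = 5030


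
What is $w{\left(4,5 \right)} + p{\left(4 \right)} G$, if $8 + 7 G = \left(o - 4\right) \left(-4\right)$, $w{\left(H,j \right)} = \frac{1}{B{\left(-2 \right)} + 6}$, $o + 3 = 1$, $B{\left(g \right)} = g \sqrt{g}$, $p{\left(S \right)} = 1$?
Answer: $\frac{373}{154} + \frac{i \sqrt{2}}{22} \approx 2.4221 + 0.064282 i$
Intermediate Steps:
$B{\left(g \right)} = g^{\frac{3}{2}}$
$o = -2$ ($o = -3 + 1 = -2$)
$w{\left(H,j \right)} = \frac{1}{6 - 2 i \sqrt{2}}$ ($w{\left(H,j \right)} = \frac{1}{\left(-2\right)^{\frac{3}{2}} + 6} = \frac{1}{- 2 i \sqrt{2} + 6} = \frac{1}{6 - 2 i \sqrt{2}}$)
$G = \frac{16}{7}$ ($G = - \frac{8}{7} + \frac{\left(-2 - 4\right) \left(-4\right)}{7} = - \frac{8}{7} + \frac{\left(-6\right) \left(-4\right)}{7} = - \frac{8}{7} + \frac{1}{7} \cdot 24 = - \frac{8}{7} + \frac{24}{7} = \frac{16}{7} \approx 2.2857$)
$w{\left(4,5 \right)} + p{\left(4 \right)} G = \left(\frac{3}{22} + \frac{i \sqrt{2}}{22}\right) + 1 \cdot \frac{16}{7} = \left(\frac{3}{22} + \frac{i \sqrt{2}}{22}\right) + \frac{16}{7} = \frac{373}{154} + \frac{i \sqrt{2}}{22}$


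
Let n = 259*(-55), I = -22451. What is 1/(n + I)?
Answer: -1/36696 ≈ -2.7251e-5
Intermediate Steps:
n = -14245
1/(n + I) = 1/(-14245 - 22451) = 1/(-36696) = -1/36696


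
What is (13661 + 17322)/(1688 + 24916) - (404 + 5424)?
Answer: -155017129/26604 ≈ -5826.8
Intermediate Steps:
(13661 + 17322)/(1688 + 24916) - (404 + 5424) = 30983/26604 - 1*5828 = 30983*(1/26604) - 5828 = 30983/26604 - 5828 = -155017129/26604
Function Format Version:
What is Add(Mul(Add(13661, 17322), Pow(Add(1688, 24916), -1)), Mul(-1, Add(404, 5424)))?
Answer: Rational(-155017129, 26604) ≈ -5826.8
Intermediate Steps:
Add(Mul(Add(13661, 17322), Pow(Add(1688, 24916), -1)), Mul(-1, Add(404, 5424))) = Add(Mul(30983, Pow(26604, -1)), Mul(-1, 5828)) = Add(Mul(30983, Rational(1, 26604)), -5828) = Add(Rational(30983, 26604), -5828) = Rational(-155017129, 26604)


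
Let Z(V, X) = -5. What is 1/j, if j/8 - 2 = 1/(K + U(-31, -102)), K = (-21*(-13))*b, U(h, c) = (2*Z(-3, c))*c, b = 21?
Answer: 6753/108056 ≈ 0.062495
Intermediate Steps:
U(h, c) = -10*c (U(h, c) = (2*(-5))*c = -10*c)
K = 5733 (K = -21*(-13)*21 = 273*21 = 5733)
j = 108056/6753 (j = 16 + 8/(5733 - 10*(-102)) = 16 + 8/(5733 + 1020) = 16 + 8/6753 = 108056/6753 ≈ 16.001)
1/j = 1/(108056/6753) = 6753/108056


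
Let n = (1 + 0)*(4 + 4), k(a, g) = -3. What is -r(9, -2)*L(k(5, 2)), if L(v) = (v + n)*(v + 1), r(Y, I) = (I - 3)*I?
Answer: 100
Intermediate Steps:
n = 8 (n = 1*8 = 8)
r(Y, I) = I*(-3 + I) (r(Y, I) = (-3 + I)*I = I*(-3 + I))
L(v) = (1 + v)*(8 + v) (L(v) = (v + 8)*(v + 1) = (8 + v)*(1 + v) = (1 + v)*(8 + v))
-r(9, -2)*L(k(5, 2)) = -(-2*(-3 - 2))*(8 + (-3)² + 9*(-3)) = -(-2*(-5))*(8 + 9 - 27) = -10*(-10) = -1*(-100) = 100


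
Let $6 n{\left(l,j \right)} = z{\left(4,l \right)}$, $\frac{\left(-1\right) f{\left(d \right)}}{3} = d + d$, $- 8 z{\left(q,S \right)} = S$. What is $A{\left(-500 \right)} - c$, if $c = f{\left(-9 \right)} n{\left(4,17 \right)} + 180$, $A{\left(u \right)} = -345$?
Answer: $- \frac{1041}{2} \approx -520.5$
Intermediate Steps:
$z{\left(q,S \right)} = - \frac{S}{8}$
$f{\left(d \right)} = - 6 d$ ($f{\left(d \right)} = - 3 \left(d + d\right) = - 3 \cdot 2 d = - 6 d$)
$n{\left(l,j \right)} = - \frac{l}{48}$ ($n{\left(l,j \right)} = \frac{\left(- \frac{1}{8}\right) l}{6} = - \frac{l}{48}$)
$c = \frac{351}{2}$ ($c = \left(-6\right) \left(-9\right) \left(\left(- \frac{1}{48}\right) 4\right) + 180 = 54 \left(- \frac{1}{12}\right) + 180 = - \frac{9}{2} + 180 = \frac{351}{2} \approx 175.5$)
$A{\left(-500 \right)} - c = -345 - \frac{351}{2} = - \frac{1041}{2}$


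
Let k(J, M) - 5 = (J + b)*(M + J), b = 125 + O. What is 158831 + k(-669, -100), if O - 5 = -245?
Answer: 761732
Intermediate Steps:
O = -240 (O = 5 - 245 = -240)
b = -115 (b = 125 - 240 = -115)
k(J, M) = 5 + (-115 + J)*(J + M) (k(J, M) = 5 + (J - 115)*(M + J) = 5 + (-115 + J)*(J + M))
158831 + k(-669, -100) = 158831 + (5 + (-669)² - 115*(-669) - 115*(-100) - 669*(-100)) = 158831 + (5 + 447561 + 76935 + 11500 + 66900) = 158831 + 602901 = 761732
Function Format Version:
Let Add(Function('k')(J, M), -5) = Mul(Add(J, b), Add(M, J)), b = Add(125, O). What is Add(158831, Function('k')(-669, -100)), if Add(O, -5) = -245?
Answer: 761732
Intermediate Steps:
O = -240 (O = Add(5, -245) = -240)
b = -115 (b = Add(125, -240) = -115)
Function('k')(J, M) = Add(5, Mul(Add(-115, J), Add(J, M))) (Function('k')(J, M) = Add(5, Mul(Add(J, -115), Add(M, J))) = Add(5, Mul(Add(-115, J), Add(J, M))))
Add(158831, Function('k')(-669, -100)) = Add(158831, Add(5, Pow(-669, 2), Mul(-115, -669), Mul(-115, -100), Mul(-669, -100))) = Add(158831, Add(5, 447561, 76935, 11500, 66900)) = Add(158831, 602901) = 761732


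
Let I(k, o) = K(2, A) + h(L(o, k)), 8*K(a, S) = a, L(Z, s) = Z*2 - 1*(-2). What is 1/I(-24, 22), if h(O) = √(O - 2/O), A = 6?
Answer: -92/16889 + 16*√24311/16889 ≈ 0.14227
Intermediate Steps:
L(Z, s) = 2 + 2*Z (L(Z, s) = 2*Z + 2 = 2 + 2*Z)
K(a, S) = a/8
I(k, o) = ¼ + √(2 - 2/(2 + 2*o) + 2*o) (I(k, o) = (⅛)*2 + √((2 + 2*o) - 2/(2 + 2*o)) = ¼ + √(2 - 2/(2 + 2*o) + 2*o))
1/I(-24, 22) = 1/(¼ + √(2 - 1/(1 + 22) + 2*22)) = 1/(¼ + √(2 - 1/23 + 44)) = 1/(¼ + √(1057/23)) = 1/(¼ + √24311/23)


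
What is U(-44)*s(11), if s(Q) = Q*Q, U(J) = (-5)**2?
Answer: 3025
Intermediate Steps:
U(J) = 25
s(Q) = Q**2
U(-44)*s(11) = 25*11**2 = 25*121 = 3025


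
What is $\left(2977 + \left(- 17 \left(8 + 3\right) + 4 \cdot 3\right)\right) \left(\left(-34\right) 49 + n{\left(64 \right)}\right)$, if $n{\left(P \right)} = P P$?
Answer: $6808860$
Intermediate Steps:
$n{\left(P \right)} = P^{2}$
$\left(2977 + \left(- 17 \left(8 + 3\right) + 4 \cdot 3\right)\right) \left(\left(-34\right) 49 + n{\left(64 \right)}\right) = \left(2977 + \left(- 17 \left(8 + 3\right) + 4 \cdot 3\right)\right) \left(\left(-34\right) 49 + 64^{2}\right) = \left(2977 + \left(\left(-17\right) 11 + 12\right)\right) \left(-1666 + 4096\right) = \left(2977 + \left(-187 + 12\right)\right) 2430 = \left(2977 - 175\right) 2430 = 2802 \cdot 2430 = 6808860$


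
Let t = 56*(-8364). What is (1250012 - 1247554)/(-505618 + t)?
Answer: -1229/487001 ≈ -0.0025236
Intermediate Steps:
t = -468384
(1250012 - 1247554)/(-505618 + t) = (1250012 - 1247554)/(-505618 - 468384) = 2458/(-974002) = 2458*(-1/974002) = -1229/487001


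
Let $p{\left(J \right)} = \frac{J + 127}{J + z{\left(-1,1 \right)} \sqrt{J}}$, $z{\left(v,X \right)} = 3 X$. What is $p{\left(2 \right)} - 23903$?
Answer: $- \frac{167450}{7} + \frac{387 \sqrt{2}}{14} \approx -23882.0$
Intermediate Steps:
$p{\left(J \right)} = \frac{127 + J}{J + 3 \sqrt{J}}$ ($p{\left(J \right)} = \frac{J + 127}{J + 3 \cdot 1 \sqrt{J}} = \frac{127 + J}{J + 3 \sqrt{J}}$)
$p{\left(2 \right)} - 23903 = \frac{127 + 2}{2 + 3 \sqrt{2}} - 23903 = \frac{1}{2 + 3 \sqrt{2}} \cdot 129 - 23903 = \frac{129}{2 + 3 \sqrt{2}} - 23903 = -23903 + \frac{129}{2 + 3 \sqrt{2}}$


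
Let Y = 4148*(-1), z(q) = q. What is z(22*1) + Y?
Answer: -4126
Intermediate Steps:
Y = -4148
z(22*1) + Y = 22*1 - 4148 = 22 - 4148 = -4126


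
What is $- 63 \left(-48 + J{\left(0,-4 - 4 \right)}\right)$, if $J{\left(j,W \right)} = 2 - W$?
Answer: $2394$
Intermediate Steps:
$- 63 \left(-48 + J{\left(0,-4 - 4 \right)}\right) = - 63 \left(-48 + \left(2 - \left(-4 - 4\right)\right)\right) = - 63 \left(-48 + \left(2 - -8\right)\right) = - 63 \left(-48 + \left(2 + 8\right)\right) = - 63 \left(-48 + 10\right) = \left(-63\right) \left(-38\right) = 2394$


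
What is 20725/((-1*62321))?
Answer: -20725/62321 ≈ -0.33255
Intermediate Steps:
20725/((-1*62321)) = 20725/(-62321) = 20725*(-1/62321) = -20725/62321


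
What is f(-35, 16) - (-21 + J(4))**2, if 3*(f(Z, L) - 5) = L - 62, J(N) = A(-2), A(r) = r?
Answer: -1618/3 ≈ -539.33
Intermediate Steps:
J(N) = -2
f(Z, L) = -47/3 + L/3 (f(Z, L) = 5 + (L - 62)/3 = 5 + (-62 + L)/3 = 5 + (-62/3 + L/3) = -47/3 + L/3)
f(-35, 16) - (-21 + J(4))**2 = (-47/3 + (1/3)*16) - (-21 - 2)**2 = (-47/3 + 16/3) - 1*(-23)**2 = -31/3 - 1*529 = -31/3 - 529 = -1618/3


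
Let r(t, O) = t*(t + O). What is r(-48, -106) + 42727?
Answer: 50119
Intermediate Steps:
r(t, O) = t*(O + t)
r(-48, -106) + 42727 = -48*(-106 - 48) + 42727 = -48*(-154) + 42727 = 7392 + 42727 = 50119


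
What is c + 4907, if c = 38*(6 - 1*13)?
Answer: 4641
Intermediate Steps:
c = -266 (c = 38*(6 - 13) = 38*(-7) = -266)
c + 4907 = -266 + 4907 = 4641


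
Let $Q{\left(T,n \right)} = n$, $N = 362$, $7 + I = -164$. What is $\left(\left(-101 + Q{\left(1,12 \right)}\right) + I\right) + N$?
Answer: $102$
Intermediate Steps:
$I = -171$ ($I = -7 - 164 = -171$)
$\left(\left(-101 + Q{\left(1,12 \right)}\right) + I\right) + N = \left(\left(-101 + 12\right) - 171\right) + 362 = \left(-89 - 171\right) + 362 = -260 + 362 = 102$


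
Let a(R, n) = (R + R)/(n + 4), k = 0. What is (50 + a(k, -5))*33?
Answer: 1650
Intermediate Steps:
a(R, n) = 2*R/(4 + n) (a(R, n) = (2*R)/(4 + n) = 2*R/(4 + n))
(50 + a(k, -5))*33 = (50 + 2*0/(4 - 5))*33 = (50 + 2*0/(-1))*33 = (50 + 2*0*(-1))*33 = (50 + 0)*33 = 50*33 = 1650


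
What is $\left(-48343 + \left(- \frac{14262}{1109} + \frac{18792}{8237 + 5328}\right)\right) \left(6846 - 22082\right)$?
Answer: $\frac{11083042018547252}{15043585} \approx 7.3673 \cdot 10^{8}$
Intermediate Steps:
$\left(-48343 + \left(- \frac{14262}{1109} + \frac{18792}{8237 + 5328}\right)\right) \left(6846 - 22082\right) = \left(-48343 + \left(\left(-14262\right) \frac{1}{1109} + \frac{18792}{13565}\right)\right) \left(-15236\right) = \left(-48343 + \left(- \frac{14262}{1109} + 18792 \cdot \frac{1}{13565}\right)\right) \left(-15236\right) = \left(-48343 + \left(- \frac{14262}{1109} + \frac{18792}{13565}\right)\right) \left(-15236\right) = \left(-48343 - \frac{172623702}{15043585}\right) \left(-15236\right) = \left(- \frac{727424653357}{15043585}\right) \left(-15236\right) = \frac{11083042018547252}{15043585}$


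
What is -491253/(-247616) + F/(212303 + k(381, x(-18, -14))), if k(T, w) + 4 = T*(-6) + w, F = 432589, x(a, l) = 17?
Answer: 105146912707/26003394240 ≈ 4.0436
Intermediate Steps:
k(T, w) = -4 + w - 6*T (k(T, w) = -4 + (T*(-6) + w) = -4 + (-6*T + w) = -4 + (w - 6*T) = -4 + w - 6*T)
-491253/(-247616) + F/(212303 + k(381, x(-18, -14))) = -491253/(-247616) + 432589/(212303 + (-4 + 17 - 6*381)) = -491253*(-1/247616) + 432589/(212303 + (-4 + 17 - 2286)) = 491253/247616 + 432589/(212303 - 2273) = 491253/247616 + 432589/210030 = 105146912707/26003394240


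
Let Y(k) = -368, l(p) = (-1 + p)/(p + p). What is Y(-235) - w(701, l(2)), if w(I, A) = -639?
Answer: 271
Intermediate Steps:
l(p) = (-1 + p)/(2*p) (l(p) = (-1 + p)/((2*p)) = (-1 + p)*(1/(2*p)) = (-1 + p)/(2*p))
Y(-235) - w(701, l(2)) = -368 - 1*(-639) = -368 + 639 = 271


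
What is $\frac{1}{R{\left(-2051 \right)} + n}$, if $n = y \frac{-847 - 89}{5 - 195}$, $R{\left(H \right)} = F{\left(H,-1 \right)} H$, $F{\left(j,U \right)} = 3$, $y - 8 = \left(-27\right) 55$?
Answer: $- \frac{95}{1275771} \approx -7.4465 \cdot 10^{-5}$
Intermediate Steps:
$y = -1477$ ($y = 8 - 1485 = -1477$)
$R{\left(H \right)} = 3 H$
$n = - \frac{691236}{95}$ ($n = - 1477 \frac{-847 - 89}{5 - 195} = - 1477 \left(- \frac{936}{-190}\right) = - 1477 \left(\left(-936\right) \left(- \frac{1}{190}\right)\right) = \left(-1477\right) \frac{468}{95} = - \frac{691236}{95} \approx -7276.2$)
$\frac{1}{R{\left(-2051 \right)} + n} = \frac{1}{3 \left(-2051\right) - \frac{691236}{95}} = \frac{1}{-6153 - \frac{691236}{95}} = \frac{1}{- \frac{1275771}{95}} = - \frac{95}{1275771}$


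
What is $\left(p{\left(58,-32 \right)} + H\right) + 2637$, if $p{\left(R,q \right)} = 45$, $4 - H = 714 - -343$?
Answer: $1629$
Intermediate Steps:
$H = -1053$ ($H = 4 - \left(714 - -343\right) = 4 - \left(714 + 343\right) = 4 - 1057 = -1053$)
$\left(p{\left(58,-32 \right)} + H\right) + 2637 = \left(45 - 1053\right) + 2637 = -1008 + 2637 = 1629$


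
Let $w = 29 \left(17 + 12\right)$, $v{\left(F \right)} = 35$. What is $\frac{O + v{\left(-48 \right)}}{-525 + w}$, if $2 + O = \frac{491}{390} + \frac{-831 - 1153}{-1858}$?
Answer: $\frac{12799249}{114489960} \approx 0.11179$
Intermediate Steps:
$O = \frac{118399}{362310}$ ($O = -2 + \left(\frac{491}{390} + \frac{-831 - 1153}{-1858}\right) = -2 + \left(491 \cdot \frac{1}{390} + \left(-831 - 1153\right) \left(- \frac{1}{1858}\right)\right) = -2 + \left(\frac{491}{390} - - \frac{992}{929}\right) = -2 + \left(\frac{491}{390} + \frac{992}{929}\right) = -2 + \frac{843019}{362310} = \frac{118399}{362310} \approx 0.32679$)
$w = 841$ ($w = 29 \cdot 29 = 841$)
$\frac{O + v{\left(-48 \right)}}{-525 + w} = \frac{\frac{118399}{362310} + 35}{-525 + 841} = \frac{12799249}{362310 \cdot 316} = \frac{12799249}{362310} \cdot \frac{1}{316} = \frac{12799249}{114489960}$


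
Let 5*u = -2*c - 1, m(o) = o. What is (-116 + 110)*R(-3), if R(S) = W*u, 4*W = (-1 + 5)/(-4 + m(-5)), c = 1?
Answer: -⅖ ≈ -0.40000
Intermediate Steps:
u = -⅗ (u = (-2*1 - 1)/5 = (-2 - 1)/5 = (⅕)*(-3) = -⅗ ≈ -0.60000)
W = -⅑ (W = ((-1 + 5)/(-4 - 5))/4 = (4/(-9))/4 = (4*(-⅑))/4 = (¼)*(-4/9) = -⅑ ≈ -0.11111)
R(S) = 1/15 (R(S) = -⅑*(-⅗) = 1/15)
(-116 + 110)*R(-3) = (-116 + 110)*(1/15) = -6*1/15 = -⅖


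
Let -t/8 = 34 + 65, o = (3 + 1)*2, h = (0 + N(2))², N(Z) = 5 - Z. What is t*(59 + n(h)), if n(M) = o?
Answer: -53064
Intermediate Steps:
h = 9 (h = (0 + (5 - 1*2))² = (0 + (5 - 2))² = (0 + 3)² = 3² = 9)
o = 8 (o = 4*2 = 8)
n(M) = 8
t = -792 (t = -8*(34 + 65) = -8*99 = -792)
t*(59 + n(h)) = -792*(59 + 8) = -792*67 = -53064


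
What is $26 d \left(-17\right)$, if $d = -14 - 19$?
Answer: $14586$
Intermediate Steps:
$d = -33$
$26 d \left(-17\right) = 26 \left(-33\right) \left(-17\right) = \left(-858\right) \left(-17\right) = 14586$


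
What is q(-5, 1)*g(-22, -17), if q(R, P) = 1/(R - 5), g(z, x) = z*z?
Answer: -242/5 ≈ -48.400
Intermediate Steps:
g(z, x) = z**2
q(R, P) = 1/(-5 + R)
q(-5, 1)*g(-22, -17) = (-22)**2/(-5 - 5) = 484/(-10) = -1/10*484 = -242/5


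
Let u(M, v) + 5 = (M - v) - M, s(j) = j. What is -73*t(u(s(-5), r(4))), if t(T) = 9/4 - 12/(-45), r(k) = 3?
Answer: -11023/60 ≈ -183.72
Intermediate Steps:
u(M, v) = -5 - v (u(M, v) = -5 + ((M - v) - M) = -5 - v)
t(T) = 151/60 (t(T) = 9*(1/4) - 12*(-1/45) = 9/4 + 4/15 = 151/60)
-73*t(u(s(-5), r(4))) = -73*151/60 = -11023/60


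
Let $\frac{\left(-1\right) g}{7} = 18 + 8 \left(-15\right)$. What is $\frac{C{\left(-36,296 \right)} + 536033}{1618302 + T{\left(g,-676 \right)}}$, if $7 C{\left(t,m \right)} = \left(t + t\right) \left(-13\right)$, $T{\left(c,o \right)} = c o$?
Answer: $\frac{3753167}{7949466} \approx 0.47213$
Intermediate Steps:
$g = 714$ ($g = - 7 \left(18 + 8 \left(-15\right)\right) = - 7 \left(18 - 120\right) = \left(-7\right) \left(-102\right) = 714$)
$C{\left(t,m \right)} = - \frac{26 t}{7}$ ($C{\left(t,m \right)} = \frac{\left(t + t\right) \left(-13\right)}{7} = \frac{2 t \left(-13\right)}{7} = \frac{\left(-26\right) t}{7} = - \frac{26 t}{7}$)
$\frac{C{\left(-36,296 \right)} + 536033}{1618302 + T{\left(g,-676 \right)}} = \frac{\left(- \frac{26}{7}\right) \left(-36\right) + 536033}{1618302 + 714 \left(-676\right)} = \frac{\frac{936}{7} + 536033}{1618302 - 482664} = \frac{3753167}{7 \cdot 1135638} = \frac{3753167}{7} \cdot \frac{1}{1135638} = \frac{3753167}{7949466}$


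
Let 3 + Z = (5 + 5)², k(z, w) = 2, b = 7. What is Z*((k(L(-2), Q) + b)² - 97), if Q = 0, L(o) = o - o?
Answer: -1552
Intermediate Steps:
L(o) = 0
Z = 97 (Z = -3 + (5 + 5)² = -3 + 10² = -3 + 100 = 97)
Z*((k(L(-2), Q) + b)² - 97) = 97*((2 + 7)² - 97) = 97*(9² - 97) = 97*(81 - 97) = 97*(-16) = -1552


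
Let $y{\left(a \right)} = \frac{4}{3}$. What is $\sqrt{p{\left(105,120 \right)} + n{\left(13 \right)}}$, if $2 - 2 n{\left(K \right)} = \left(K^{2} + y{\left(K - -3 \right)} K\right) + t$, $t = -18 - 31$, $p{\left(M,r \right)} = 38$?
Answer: $\frac{i \sqrt{267}}{3} \approx 5.4467 i$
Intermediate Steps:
$y{\left(a \right)} = \frac{4}{3}$ ($y{\left(a \right)} = 4 \cdot \frac{1}{3} = \frac{4}{3}$)
$t = -49$
$n{\left(K \right)} = \frac{51}{2} - \frac{2 K}{3} - \frac{K^{2}}{2}$ ($n{\left(K \right)} = 1 - \frac{\left(K^{2} + \frac{4 K}{3}\right) - 49}{2} = 1 - \frac{-49 + K^{2} + \frac{4 K}{3}}{2} = 1 - \left(- \frac{49}{2} + \frac{K^{2}}{2} + \frac{2 K}{3}\right) = \frac{51}{2} - \frac{2 K}{3} - \frac{K^{2}}{2}$)
$\sqrt{p{\left(105,120 \right)} + n{\left(13 \right)}} = \sqrt{38 - \left(- \frac{101}{6} + \frac{169}{2}\right)} = \sqrt{38 - \frac{203}{3}} = \sqrt{- \frac{89}{3}} = \frac{i \sqrt{267}}{3}$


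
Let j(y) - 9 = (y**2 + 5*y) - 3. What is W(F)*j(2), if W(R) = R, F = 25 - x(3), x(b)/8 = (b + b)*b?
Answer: -2380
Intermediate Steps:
x(b) = 16*b**2 (x(b) = 8*((b + b)*b) = 8*((2*b)*b) = 8*(2*b**2) = 16*b**2)
j(y) = 6 + y**2 + 5*y (j(y) = 9 + ((y**2 + 5*y) - 3) = 9 + (-3 + y**2 + 5*y) = 6 + y**2 + 5*y)
F = -119 (F = 25 - 16*3**2 = 25 - 16*9 = 25 - 1*144 = 25 - 144 = -119)
W(F)*j(2) = -119*(6 + 2**2 + 5*2) = -119*(6 + 4 + 10) = -119*20 = -2380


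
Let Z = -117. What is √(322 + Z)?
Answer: √205 ≈ 14.318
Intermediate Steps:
√(322 + Z) = √(322 - 117) = √205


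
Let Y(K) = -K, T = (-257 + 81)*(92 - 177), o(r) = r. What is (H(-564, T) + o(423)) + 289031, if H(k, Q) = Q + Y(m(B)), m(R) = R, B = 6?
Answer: 304408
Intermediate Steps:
T = 14960 (T = -176*(-85) = 14960)
H(k, Q) = -6 + Q (H(k, Q) = Q - 1*6 = Q - 6 = -6 + Q)
(H(-564, T) + o(423)) + 289031 = ((-6 + 14960) + 423) + 289031 = (14954 + 423) + 289031 = 15377 + 289031 = 304408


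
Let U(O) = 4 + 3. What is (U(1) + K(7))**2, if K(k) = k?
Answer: 196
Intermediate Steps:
U(O) = 7
(U(1) + K(7))**2 = (7 + 7)**2 = 14**2 = 196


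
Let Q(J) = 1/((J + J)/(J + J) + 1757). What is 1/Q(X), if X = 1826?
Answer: 1758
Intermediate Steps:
Q(J) = 1/1758 (Q(J) = 1/((2*J)/((2*J)) + 1757) = 1/((2*J)*(1/(2*J)) + 1757) = 1/(1 + 1757) = 1/1758)
1/Q(X) = 1/(1/1758) = 1758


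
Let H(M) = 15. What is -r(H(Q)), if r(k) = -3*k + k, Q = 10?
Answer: 30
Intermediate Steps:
r(k) = -2*k
-r(H(Q)) = -(-2)*15 = -1*(-30) = 30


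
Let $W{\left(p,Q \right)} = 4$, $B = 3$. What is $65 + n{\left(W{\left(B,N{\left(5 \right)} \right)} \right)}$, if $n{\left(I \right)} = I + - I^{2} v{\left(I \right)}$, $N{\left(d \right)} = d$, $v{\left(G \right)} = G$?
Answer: $5$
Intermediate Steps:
$n{\left(I \right)} = I - I^{3}$ ($n{\left(I \right)} = I + - I^{2} I = I - I^{3}$)
$65 + n{\left(W{\left(B,N{\left(5 \right)} \right)} \right)} = 65 + \left(4 - 4^{3}\right) = 65 + \left(4 - 64\right) = 65 - 60 = 5$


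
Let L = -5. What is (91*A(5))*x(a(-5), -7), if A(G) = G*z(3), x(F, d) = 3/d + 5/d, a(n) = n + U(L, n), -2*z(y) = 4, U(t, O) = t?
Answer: 1040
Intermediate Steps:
z(y) = -2 (z(y) = -1/2*4 = -2)
a(n) = -5 + n (a(n) = n - 5 = -5 + n)
x(F, d) = 8/d
A(G) = -2*G (A(G) = G*(-2) = -2*G)
(91*A(5))*x(a(-5), -7) = (91*(-2*5))*(8/(-7)) = (91*(-10))*(8*(-1/7)) = -910*(-8/7) = 1040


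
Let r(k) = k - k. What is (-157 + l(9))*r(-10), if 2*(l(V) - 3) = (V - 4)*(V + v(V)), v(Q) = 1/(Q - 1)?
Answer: 0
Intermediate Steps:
v(Q) = 1/(-1 + Q)
r(k) = 0
l(V) = 3 + (-4 + V)*(V + 1/(-1 + V))/2 (l(V) = 3 + ((V - 4)*(V + 1/(-1 + V)))/2 = 3 + ((-4 + V)*(V + 1/(-1 + V)))/2 = 3 + (-4 + V)*(V + 1/(-1 + V))/2)
(-157 + l(9))*r(-10) = (-157 + (-10 + 9³ - 5*9² + 11*9)/(2*(-1 + 9)))*0 = (-157 + (½)*(-10 + 729 - 5*81 + 99)/8)*0 = (-157 + (½)*(⅛)*(-10 + 729 - 405 + 99))*0 = (-157 + (½)*(⅛)*413)*0 = (-157 + 413/16)*0 = -2099/16*0 = 0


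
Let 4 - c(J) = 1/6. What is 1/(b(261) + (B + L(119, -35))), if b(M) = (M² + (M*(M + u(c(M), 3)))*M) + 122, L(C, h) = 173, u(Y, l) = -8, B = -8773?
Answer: 1/17294256 ≈ 5.7823e-8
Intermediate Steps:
c(J) = 23/6 (c(J) = 4 - 1/6 = 4 - 1*⅙ = 4 - ⅙ = 23/6)
b(M) = 122 + M² + M²*(-8 + M) (b(M) = (M² + (M*(M - 8))*M) + 122 = (M² + (M*(-8 + M))*M) + 122 = (M² + M²*(-8 + M)) + 122 = 122 + M² + M²*(-8 + M))
1/(b(261) + (B + L(119, -35))) = 1/((122 + 261³ - 7*261²) + (-8773 + 173)) = 1/((122 + 17779581 - 7*68121) - 8600) = 1/((122 + 17779581 - 476847) - 8600) = 1/(17302856 - 8600) = 1/17294256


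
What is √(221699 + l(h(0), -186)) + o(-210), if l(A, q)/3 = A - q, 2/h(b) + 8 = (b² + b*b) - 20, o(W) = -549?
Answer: -549 + √43562330/14 ≈ -77.559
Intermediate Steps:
h(b) = 2/(-28 + 2*b²) (h(b) = 2/(-8 + ((b² + b*b) - 20)) = 2/(-8 + ((b² + b²) - 20)) = 2/(-8 + (2*b² - 20)) = 2/(-8 + (-20 + 2*b²)) = 2/(-28 + 2*b²))
l(A, q) = -3*q + 3*A (l(A, q) = 3*(A - q) = -3*q + 3*A)
√(221699 + l(h(0), -186)) + o(-210) = √(221699 + (-3*(-186) + 3/(-14 + 0²))) - 549 = √(221699 + (558 + 3/(-14 + 0))) - 549 = √(221699 + (558 + 3/(-14))) - 549 = √(221699 + (558 + 3*(-1/14))) - 549 = √(221699 + (558 - 3/14)) - 549 = √(221699 + 7809/14) - 549 = √(3111595/14) - 549 = √43562330/14 - 549 = -549 + √43562330/14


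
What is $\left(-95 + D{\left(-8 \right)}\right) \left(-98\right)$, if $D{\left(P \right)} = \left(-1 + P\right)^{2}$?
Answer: $1372$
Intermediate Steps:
$\left(-95 + D{\left(-8 \right)}\right) \left(-98\right) = \left(-95 + \left(-1 - 8\right)^{2}\right) \left(-98\right) = \left(-95 + \left(-9\right)^{2}\right) \left(-98\right) = \left(-95 + 81\right) \left(-98\right) = \left(-14\right) \left(-98\right) = 1372$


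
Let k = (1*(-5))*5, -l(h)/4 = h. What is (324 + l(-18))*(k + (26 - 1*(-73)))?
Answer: 29304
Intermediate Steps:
l(h) = -4*h
k = -25 (k = -5*5 = -25)
(324 + l(-18))*(k + (26 - 1*(-73))) = (324 - 4*(-18))*(-25 + (26 - 1*(-73))) = (324 + 72)*(-25 + (26 + 73)) = 396*(-25 + 99) = 396*74 = 29304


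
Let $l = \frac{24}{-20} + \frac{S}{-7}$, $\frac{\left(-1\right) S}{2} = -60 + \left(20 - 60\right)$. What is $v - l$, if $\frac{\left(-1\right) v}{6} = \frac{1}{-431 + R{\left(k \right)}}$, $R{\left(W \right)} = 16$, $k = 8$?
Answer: $\frac{86528}{2905} \approx 29.786$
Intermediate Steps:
$S = 200$ ($S = - 2 \left(-60 + \left(20 - 60\right)\right) = - 2 \left(-60 - 40\right) = \left(-2\right) \left(-100\right) = 200$)
$v = \frac{6}{415}$ ($v = - \frac{6}{-431 + 16} = - \frac{6}{-415} = \left(-6\right) \left(- \frac{1}{415}\right) = \frac{6}{415} \approx 0.014458$)
$l = - \frac{1042}{35}$ ($l = \frac{24}{-20} + \frac{200}{-7} = 24 \left(- \frac{1}{20}\right) + 200 \left(- \frac{1}{7}\right) = - \frac{6}{5} - \frac{200}{7} = - \frac{1042}{35} \approx -29.771$)
$v - l = \frac{6}{415} - - \frac{1042}{35} = \frac{6}{415} + \frac{1042}{35} = \frac{86528}{2905}$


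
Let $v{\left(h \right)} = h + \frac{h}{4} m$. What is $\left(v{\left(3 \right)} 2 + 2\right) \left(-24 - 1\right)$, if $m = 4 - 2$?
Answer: $-275$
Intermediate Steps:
$m = 2$
$v{\left(h \right)} = \frac{3 h}{2}$ ($v{\left(h \right)} = h + \frac{h}{4} \cdot 2 = h + \frac{h}{2} = \frac{3 h}{2}$)
$\left(v{\left(3 \right)} 2 + 2\right) \left(-24 - 1\right) = \left(\frac{3}{2} \cdot 3 \cdot 2 + 2\right) \left(-24 - 1\right) = \left(\frac{9}{2} \cdot 2 + 2\right) \left(-25\right) = \left(9 + 2\right) \left(-25\right) = 11 \left(-25\right) = -275$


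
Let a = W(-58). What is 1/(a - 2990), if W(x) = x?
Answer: -1/3048 ≈ -0.00032808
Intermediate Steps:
a = -58
1/(a - 2990) = 1/(-58 - 2990) = 1/(-3048) = -1/3048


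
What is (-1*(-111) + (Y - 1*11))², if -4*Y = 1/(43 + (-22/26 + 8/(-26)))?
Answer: 47344102569/4734976 ≈ 9998.8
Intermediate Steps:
Y = -13/2176 (Y = -1/(4*(43 + (-22/26 + 8/(-26)))) = -1/(4*(43 + (-22*1/26 + 8*(-1/26)))) = -1/(4*(43 + (-11/13 - 4/13))) = -1/(4*(43 - 15/13)) = -1/(4*544/13) = -¼*13/544 = -13/2176 ≈ -0.0059743)
(-1*(-111) + (Y - 1*11))² = (-1*(-111) + (-13/2176 - 1*11))² = (111 + (-13/2176 - 11))² = (111 - 23949/2176)² = (217587/2176)² = 47344102569/4734976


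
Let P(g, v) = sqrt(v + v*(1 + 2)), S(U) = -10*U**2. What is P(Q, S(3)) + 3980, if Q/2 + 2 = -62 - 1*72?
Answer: 3980 + 6*I*sqrt(10) ≈ 3980.0 + 18.974*I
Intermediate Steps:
Q = -272 (Q = -4 + 2*(-62 - 1*72) = -4 + 2*(-62 - 72) = -4 + 2*(-134) = -4 - 268 = -272)
P(g, v) = 2*sqrt(v) (P(g, v) = sqrt(v + v*3) = sqrt(v + 3*v) = sqrt(4*v) = 2*sqrt(v))
P(Q, S(3)) + 3980 = 2*sqrt(-10*3**2) + 3980 = 2*sqrt(-10*9) + 3980 = 2*sqrt(-90) + 3980 = 2*(3*I*sqrt(10)) + 3980 = 6*I*sqrt(10) + 3980 = 3980 + 6*I*sqrt(10)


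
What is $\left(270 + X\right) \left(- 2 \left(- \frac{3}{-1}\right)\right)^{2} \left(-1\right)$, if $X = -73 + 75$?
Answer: $-9792$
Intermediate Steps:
$X = 2$
$\left(270 + X\right) \left(- 2 \left(- \frac{3}{-1}\right)\right)^{2} \left(-1\right) = \left(270 + 2\right) \left(- 2 \left(- \frac{3}{-1}\right)\right)^{2} \left(-1\right) = 272 \left(- 2 \left(\left(-3\right) \left(-1\right)\right)\right)^{2} \left(-1\right) = 272 \left(\left(-2\right) 3\right)^{2} \left(-1\right) = 272 \left(-6\right)^{2} \left(-1\right) = 272 \cdot 36 \left(-1\right) = 272 \left(-36\right) = -9792$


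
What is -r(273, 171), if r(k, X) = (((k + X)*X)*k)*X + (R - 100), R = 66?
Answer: -3544360058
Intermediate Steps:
r(k, X) = -34 + k*X²*(X + k) (r(k, X) = (((k + X)*X)*k)*X + (66 - 100) = (((X + k)*X)*k)*X - 34 = ((X*(X + k))*k)*X - 34 = (X*k*(X + k))*X - 34 = k*X²*(X + k) - 34 = -34 + k*X²*(X + k))
-r(273, 171) = -(-34 + 273*171³ + 171²*273²) = -(-34 + 273*5000211 + 29241*74529) = -(-34 + 1365057603 + 2179302489) = -1*3544360058 = -3544360058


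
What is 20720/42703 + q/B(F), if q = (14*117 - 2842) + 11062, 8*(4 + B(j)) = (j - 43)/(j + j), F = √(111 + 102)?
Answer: -426253033528/169915237 + 31992*√213/3979 ≈ -2391.3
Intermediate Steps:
F = √213 ≈ 14.595
B(j) = -4 + (-43 + j)/(16*j) (B(j) = -4 + ((j - 43)/(j + j))/8 = -4 + ((-43 + j)/((2*j)))/8 = -4 + ((-43 + j)*(1/(2*j)))/8 = -4 + ((-43 + j)/(2*j))/8 = -4 + (-43 + j)/(16*j))
q = 9858 (q = (1638 - 2842) + 11062 = -1204 + 11062 = 9858)
20720/42703 + q/B(F) = 20720/42703 + 9858/(((-43 - 63*√213)/(16*(√213)))) = 20720*(1/42703) + 9858/(((√213/213)*(-43 - 63*√213)/16)) = 20720/42703 + 9858/((√213*(-43 - 63*√213)/3408)) = 20720/42703 + 9858*(16*√213/(-43 - 63*√213)) = 20720/42703 + 157728*√213/(-43 - 63*√213)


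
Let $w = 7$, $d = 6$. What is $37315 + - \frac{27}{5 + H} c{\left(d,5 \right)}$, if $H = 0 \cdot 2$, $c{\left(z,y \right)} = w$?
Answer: $\frac{186386}{5} \approx 37277.0$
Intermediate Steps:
$c{\left(z,y \right)} = 7$
$H = 0$
$37315 + - \frac{27}{5 + H} c{\left(d,5 \right)} = 37315 + - \frac{27}{5 + 0} \cdot 7 = 37315 + - \frac{27}{5} \cdot 7 = 37315 + \left(-27\right) \frac{1}{5} \cdot 7 = 37315 - \frac{189}{5} = \frac{186386}{5}$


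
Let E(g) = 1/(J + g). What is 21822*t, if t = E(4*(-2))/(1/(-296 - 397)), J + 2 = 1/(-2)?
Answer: 1440252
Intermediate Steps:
J = -5/2 (J = -2 + 1/(-2) = -2 - 1/2 = -5/2 ≈ -2.5000)
E(g) = 1/(-5/2 + g)
t = 66 (t = (2/(-5 + 2*(4*(-2))))/(1/(-296 - 397)) = (2/(-5 + 2*(-8)))/(1/(-693)) = (2/(-5 - 16))/(-1/693) = (2/(-21))*(-693) = (2*(-1/21))*(-693) = -2/21*(-693) = 66)
21822*t = 21822*66 = 1440252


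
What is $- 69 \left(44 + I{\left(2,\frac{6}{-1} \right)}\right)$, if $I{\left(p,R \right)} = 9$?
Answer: $-3657$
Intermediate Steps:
$- 69 \left(44 + I{\left(2,\frac{6}{-1} \right)}\right) = - 69 \left(44 + 9\right) = \left(-69\right) 53 = -3657$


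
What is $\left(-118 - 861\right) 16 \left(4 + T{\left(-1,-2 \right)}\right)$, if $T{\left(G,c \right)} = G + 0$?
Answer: $-46992$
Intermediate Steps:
$T{\left(G,c \right)} = G$
$\left(-118 - 861\right) 16 \left(4 + T{\left(-1,-2 \right)}\right) = \left(-118 - 861\right) 16 \left(4 - 1\right) = - 979 \cdot 16 \cdot 3 = \left(-979\right) 48 = -46992$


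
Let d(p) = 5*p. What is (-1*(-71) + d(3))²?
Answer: 7396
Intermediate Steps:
(-1*(-71) + d(3))² = (-1*(-71) + 5*3)² = (71 + 15)² = 86² = 7396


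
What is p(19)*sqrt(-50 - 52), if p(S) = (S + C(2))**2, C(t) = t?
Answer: 441*I*sqrt(102) ≈ 4453.9*I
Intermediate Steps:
p(S) = (2 + S)**2 (p(S) = (S + 2)**2 = (2 + S)**2)
p(19)*sqrt(-50 - 52) = (2 + 19)**2*sqrt(-50 - 52) = 21**2*sqrt(-102) = 441*(I*sqrt(102)) = 441*I*sqrt(102)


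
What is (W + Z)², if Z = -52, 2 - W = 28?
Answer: 6084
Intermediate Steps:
W = -26 (W = 2 - 1*28 = 2 - 28 = -26)
(W + Z)² = (-26 - 52)² = (-78)² = 6084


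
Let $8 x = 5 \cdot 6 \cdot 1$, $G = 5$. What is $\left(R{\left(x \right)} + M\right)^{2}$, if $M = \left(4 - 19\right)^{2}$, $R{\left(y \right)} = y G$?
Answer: $\frac{950625}{16} \approx 59414.0$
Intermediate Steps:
$x = \frac{15}{4}$ ($x = \frac{5 \cdot 6 \cdot 1}{8} = \frac{30 \cdot 1}{8} = \frac{1}{8} \cdot 30 = \frac{15}{4} \approx 3.75$)
$R{\left(y \right)} = 5 y$ ($R{\left(y \right)} = y 5 = 5 y$)
$M = 225$ ($M = \left(-15\right)^{2} = 225$)
$\left(R{\left(x \right)} + M\right)^{2} = \left(5 \cdot \frac{15}{4} + 225\right)^{2} = \left(\frac{75}{4} + 225\right)^{2} = \left(\frac{975}{4}\right)^{2} = \frac{950625}{16}$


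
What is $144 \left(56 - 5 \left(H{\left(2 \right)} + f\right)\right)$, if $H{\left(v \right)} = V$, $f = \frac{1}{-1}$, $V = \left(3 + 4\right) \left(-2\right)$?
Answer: $18864$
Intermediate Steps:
$V = -14$ ($V = 7 \left(-2\right) = -14$)
$f = -1$
$H{\left(v \right)} = -14$
$144 \left(56 - 5 \left(H{\left(2 \right)} + f\right)\right) = 144 \left(56 - 5 \left(-14 - 1\right)\right) = 144 \left(56 - -75\right) = 144 \left(56 + 75\right) = 144 \cdot 131 = 18864$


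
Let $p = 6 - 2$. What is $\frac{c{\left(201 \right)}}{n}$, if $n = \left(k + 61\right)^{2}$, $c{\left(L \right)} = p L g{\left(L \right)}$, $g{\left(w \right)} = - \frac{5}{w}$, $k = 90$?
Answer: $- \frac{20}{22801} \approx -0.00087715$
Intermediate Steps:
$p = 4$ ($p = 6 - 2 = 4$)
$c{\left(L \right)} = -20$ ($c{\left(L \right)} = 4 L \left(- \frac{5}{L}\right) = -20$)
$n = 22801$ ($n = \left(90 + 61\right)^{2} = 151^{2} = 22801$)
$\frac{c{\left(201 \right)}}{n} = - \frac{20}{22801}$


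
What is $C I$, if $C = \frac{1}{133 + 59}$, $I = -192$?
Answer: $-1$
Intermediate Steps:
$C = \frac{1}{192} \approx 0.0052083$
$C I = \frac{1}{192} \left(-192\right) = -1$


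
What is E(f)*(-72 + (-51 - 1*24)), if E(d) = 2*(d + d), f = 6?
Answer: -3528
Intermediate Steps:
E(d) = 4*d (E(d) = 2*(2*d) = 4*d)
E(f)*(-72 + (-51 - 1*24)) = (4*6)*(-72 + (-51 - 1*24)) = 24*(-72 + (-51 - 24)) = 24*(-72 - 75) = 24*(-147) = -3528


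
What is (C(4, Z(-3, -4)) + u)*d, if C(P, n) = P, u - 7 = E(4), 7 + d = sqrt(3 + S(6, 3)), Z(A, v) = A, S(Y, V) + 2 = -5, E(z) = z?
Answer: -105 + 30*I ≈ -105.0 + 30.0*I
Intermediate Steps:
S(Y, V) = -7 (S(Y, V) = -2 - 5 = -7)
d = -7 + 2*I (d = -7 + sqrt(3 - 7) = -7 + sqrt(-4) = -7 + 2*I ≈ -7.0 + 2.0*I)
u = 11 (u = 7 + 4 = 11)
(C(4, Z(-3, -4)) + u)*d = (4 + 11)*(-7 + 2*I) = 15*(-7 + 2*I) = -105 + 30*I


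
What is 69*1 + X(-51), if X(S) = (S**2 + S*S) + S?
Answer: 5220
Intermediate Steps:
X(S) = S + 2*S**2 (X(S) = (S**2 + S**2) + S = 2*S**2 + S = S + 2*S**2)
69*1 + X(-51) = 69*1 - 51*(1 + 2*(-51)) = 69 - 51*(1 - 102) = 69 - 51*(-101) = 69 + 5151 = 5220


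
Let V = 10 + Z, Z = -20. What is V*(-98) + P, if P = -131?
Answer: 849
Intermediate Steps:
V = -10 (V = 10 - 20 = -10)
V*(-98) + P = -10*(-98) - 131 = 980 - 131 = 849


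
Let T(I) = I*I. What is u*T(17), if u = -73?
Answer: -21097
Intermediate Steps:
T(I) = I²
u*T(17) = -73*17² = -73*289 = -21097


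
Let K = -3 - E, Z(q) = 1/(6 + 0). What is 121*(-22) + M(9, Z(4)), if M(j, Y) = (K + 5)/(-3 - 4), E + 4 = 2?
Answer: -18638/7 ≈ -2662.6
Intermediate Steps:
E = -2 (E = -4 + 2 = -2)
Z(q) = 1/6
K = -1 (K = -3 - 1*(-2) = -3 + 2 = -1)
M(j, Y) = -4/7 (M(j, Y) = (-1 + 5)/(-3 - 4) = 4/(-7) = 4*(-1/7) = -4/7)
121*(-22) + M(9, Z(4)) = 121*(-22) - 4/7 = -2662 - 4/7 = -18638/7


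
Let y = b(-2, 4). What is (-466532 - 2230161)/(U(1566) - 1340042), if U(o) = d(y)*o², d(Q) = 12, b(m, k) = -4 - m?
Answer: -2696693/28088230 ≈ -0.096008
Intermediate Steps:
y = -2 (y = -4 - 1*(-2) = -4 + 2 = -2)
U(o) = 12*o²
(-466532 - 2230161)/(U(1566) - 1340042) = (-466532 - 2230161)/(12*1566² - 1340042) = -2696693/(12*2452356 - 1340042) = -2696693/(29428272 - 1340042) = -2696693/28088230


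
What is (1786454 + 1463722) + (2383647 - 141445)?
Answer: 5492378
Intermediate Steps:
(1786454 + 1463722) + (2383647 - 141445) = 3250176 + 2242202 = 5492378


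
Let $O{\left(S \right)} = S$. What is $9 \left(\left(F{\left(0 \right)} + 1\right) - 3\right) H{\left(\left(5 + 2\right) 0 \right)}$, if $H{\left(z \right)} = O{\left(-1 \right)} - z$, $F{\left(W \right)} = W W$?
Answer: $18$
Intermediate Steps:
$F{\left(W \right)} = W^{2}$
$H{\left(z \right)} = -1 - z$
$9 \left(\left(F{\left(0 \right)} + 1\right) - 3\right) H{\left(\left(5 + 2\right) 0 \right)} = 9 \left(\left(0^{2} + 1\right) - 3\right) \left(-1 - \left(5 + 2\right) 0\right) = 9 \left(\left(0 + 1\right) - 3\right) \left(-1 - 7 \cdot 0\right) = 9 \left(1 - 3\right) \left(-1 - 0\right) = 9 \left(-2\right) \left(-1 + 0\right) = \left(-18\right) \left(-1\right) = 18$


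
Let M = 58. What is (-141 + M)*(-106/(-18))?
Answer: -4399/9 ≈ -488.78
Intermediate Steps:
(-141 + M)*(-106/(-18)) = (-141 + 58)*(-106/(-18)) = -(-8798)*(-1)/18 = -83*53/9 = -4399/9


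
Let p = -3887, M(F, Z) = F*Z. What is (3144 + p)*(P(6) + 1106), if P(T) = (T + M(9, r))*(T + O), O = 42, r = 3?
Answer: -1998670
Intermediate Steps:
P(T) = (27 + T)*(42 + T) (P(T) = (T + 9*3)*(T + 42) = (T + 27)*(42 + T) = (27 + T)*(42 + T))
(3144 + p)*(P(6) + 1106) = (3144 - 3887)*((1134 + 6² + 69*6) + 1106) = -743*((1134 + 36 + 414) + 1106) = -743*(1584 + 1106) = -743*2690 = -1998670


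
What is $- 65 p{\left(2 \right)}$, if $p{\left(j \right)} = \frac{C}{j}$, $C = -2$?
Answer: $65$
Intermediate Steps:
$p{\left(j \right)} = - \frac{2}{j}$
$- 65 p{\left(2 \right)} = - 65 \left(- \frac{2}{2}\right) = - 65 \left(\left(-2\right) \frac{1}{2}\right) = \left(-65\right) \left(-1\right) = 65$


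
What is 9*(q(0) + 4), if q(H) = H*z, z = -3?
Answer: 36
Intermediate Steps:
q(H) = -3*H (q(H) = H*(-3) = -3*H)
9*(q(0) + 4) = 9*(-3*0 + 4) = 9*(0 + 4) = 9*4 = 36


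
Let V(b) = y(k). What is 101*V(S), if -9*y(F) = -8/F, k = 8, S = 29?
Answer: 101/9 ≈ 11.222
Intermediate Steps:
y(F) = 8/(9*F) (y(F) = -(-8)/(9*F) = 8/(9*F))
V(b) = 1/9 (V(b) = (8/9)/8 = (8/9)*(1/8) = 1/9)
101*V(S) = 101*(1/9) = 101/9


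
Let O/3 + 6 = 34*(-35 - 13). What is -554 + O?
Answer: -5468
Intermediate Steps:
O = -4914 (O = -18 + 3*(34*(-35 - 13)) = -18 + 3*(34*(-48)) = -18 + 3*(-1632) = -18 - 4896 = -4914)
-554 + O = -554 - 4914 = -5468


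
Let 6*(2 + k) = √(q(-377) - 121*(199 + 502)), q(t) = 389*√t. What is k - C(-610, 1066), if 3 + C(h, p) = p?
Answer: -1065 + √(-84821 + 389*I*√377)/6 ≈ -1062.8 + 48.588*I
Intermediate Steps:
C(h, p) = -3 + p
k = -2 + √(-84821 + 389*I*√377)/6 (k = -2 + √(389*√(-377) - 121*(199 + 502))/6 = -2 + √(389*(I*√377) - 121*701)/6 = -2 + √(389*I*√377 - 84821)/6 = -2 + √(-84821 + 389*I*√377)/6 ≈ 0.15903 + 48.588*I)
k - C(-610, 1066) = (-2 + √(-84821 + 389*I*√377)/6) - (-3 + 1066) = (-2 + √(-84821 + 389*I*√377)/6) - 1*1063 = (-2 + √(-84821 + 389*I*√377)/6) - 1063 = -1065 + √(-84821 + 389*I*√377)/6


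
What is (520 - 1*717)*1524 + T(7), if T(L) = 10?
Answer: -300218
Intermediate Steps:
(520 - 1*717)*1524 + T(7) = (520 - 1*717)*1524 + 10 = (520 - 717)*1524 + 10 = -197*1524 + 10 = -300228 + 10 = -300218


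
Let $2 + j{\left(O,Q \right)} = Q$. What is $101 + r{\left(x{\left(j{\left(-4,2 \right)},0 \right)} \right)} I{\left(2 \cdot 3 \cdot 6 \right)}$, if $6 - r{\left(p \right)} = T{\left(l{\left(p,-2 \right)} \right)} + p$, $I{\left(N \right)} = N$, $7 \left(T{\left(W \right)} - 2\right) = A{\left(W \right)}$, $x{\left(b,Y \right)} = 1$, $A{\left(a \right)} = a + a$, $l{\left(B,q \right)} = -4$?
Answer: $\frac{1751}{7} \approx 250.14$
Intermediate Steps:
$j{\left(O,Q \right)} = -2 + Q$
$A{\left(a \right)} = 2 a$
$T{\left(W \right)} = 2 + \frac{2 W}{7}$
$r{\left(p \right)} = \frac{36}{7} - p$ ($r{\left(p \right)} = 6 - \left(\left(2 + \frac{2}{7} \left(-4\right)\right) + p\right) = 6 - \left(\left(2 - \frac{8}{7}\right) + p\right) = 6 - \left(\frac{6}{7} + p\right) = \frac{36}{7} - p$)
$101 + r{\left(x{\left(j{\left(-4,2 \right)},0 \right)} \right)} I{\left(2 \cdot 3 \cdot 6 \right)} = 101 + \left(\frac{36}{7} - 1\right) 2 \cdot 3 \cdot 6 = 101 + \left(\frac{36}{7} - 1\right) 6 \cdot 6 = 101 + \frac{29}{7} \cdot 36 = 101 + \frac{1044}{7} = \frac{1751}{7}$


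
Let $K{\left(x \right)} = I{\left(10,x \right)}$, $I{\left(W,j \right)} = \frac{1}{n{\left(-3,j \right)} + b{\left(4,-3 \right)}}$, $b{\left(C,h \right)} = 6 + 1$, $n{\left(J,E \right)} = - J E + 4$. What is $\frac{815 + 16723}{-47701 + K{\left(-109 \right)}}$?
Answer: $- \frac{5542008}{15073517} \approx -0.36767$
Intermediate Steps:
$n{\left(J,E \right)} = 4 - E J$ ($n{\left(J,E \right)} = - E J + 4 = 4 - E J$)
$b{\left(C,h \right)} = 7$
$I{\left(W,j \right)} = \frac{1}{11 + 3 j}$ ($I{\left(W,j \right)} = \frac{1}{\left(4 - j \left(-3\right)\right) + 7} = \frac{1}{\left(4 + 3 j\right) + 7} = \frac{1}{11 + 3 j}$)
$K{\left(x \right)} = \frac{1}{11 + 3 x}$
$\frac{815 + 16723}{-47701 + K{\left(-109 \right)}} = \frac{815 + 16723}{-47701 + \frac{1}{11 + 3 \left(-109\right)}} = \frac{17538}{-47701 + \frac{1}{11 - 327}} = \frac{17538}{-47701 + \frac{1}{-316}} = \frac{17538}{-47701 - \frac{1}{316}} = \frac{17538}{- \frac{15073517}{316}} = 17538 \left(- \frac{316}{15073517}\right) = - \frac{5542008}{15073517}$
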